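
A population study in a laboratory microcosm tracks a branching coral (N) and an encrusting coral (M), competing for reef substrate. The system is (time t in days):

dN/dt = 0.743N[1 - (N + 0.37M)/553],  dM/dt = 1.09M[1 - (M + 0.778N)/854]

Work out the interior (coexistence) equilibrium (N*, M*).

Setting both brackets to zero gives the nullclines N + 0.37M = 553 and 0.778N + M = 854.
Substituting M = 854 - 0.778N into the first: N(1 - 0.37·0.778) = 553 - 0.37·854.
So N* = 237/0.712 = 333, and then M* = 854 - 0.778·333 = 595.

N* ≈ 333, M* ≈ 595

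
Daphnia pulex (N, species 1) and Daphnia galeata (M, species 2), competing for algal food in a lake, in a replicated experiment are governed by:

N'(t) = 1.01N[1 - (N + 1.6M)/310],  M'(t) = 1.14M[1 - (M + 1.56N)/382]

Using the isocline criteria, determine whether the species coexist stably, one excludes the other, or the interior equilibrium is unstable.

unstable coexistence (outcome depends on initial conditions)

Compare the nullcline intercepts: K1/α12 = 310/1.6 = 194 < K2 = 382; K2/α21 = 382/1.56 = 245 < K1 = 310.
Since both are reversed, neither can invade when rare; the interior point is a saddle.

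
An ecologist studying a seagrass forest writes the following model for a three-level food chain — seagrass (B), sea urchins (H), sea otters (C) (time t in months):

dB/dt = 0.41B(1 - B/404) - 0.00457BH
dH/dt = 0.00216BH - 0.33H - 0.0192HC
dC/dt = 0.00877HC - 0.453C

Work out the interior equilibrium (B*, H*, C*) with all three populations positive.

From dC/dt = 0: 0.00877H* = 0.453, so H* = 51.7.
From dB/dt = 0: 0.41(1 - B*/404) = 0.00457·51.7, giving B* = 404·(1 - 0.576) = 171.
From dH/dt = 0: 0.00216·171 - 0.33 = 0.0192C*, so C* = 0.0402/0.0192 = 2.09.

B* ≈ 171, H* ≈ 51.7, C* ≈ 2.09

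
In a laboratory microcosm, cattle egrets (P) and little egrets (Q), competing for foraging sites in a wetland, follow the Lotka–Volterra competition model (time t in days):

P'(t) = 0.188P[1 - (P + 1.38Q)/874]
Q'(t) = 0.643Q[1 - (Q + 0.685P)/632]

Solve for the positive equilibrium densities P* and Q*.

Setting both brackets to zero gives the nullclines P + 1.38Q = 874 and 0.685P + Q = 632.
Substituting Q = 632 - 0.685P into the first: P(1 - 1.38·0.685) = 874 - 1.38·632.
So P* = 1.84/0.0547 = 33.6, and then Q* = 632 - 0.685·33.6 = 609.

P* ≈ 33.6, Q* ≈ 609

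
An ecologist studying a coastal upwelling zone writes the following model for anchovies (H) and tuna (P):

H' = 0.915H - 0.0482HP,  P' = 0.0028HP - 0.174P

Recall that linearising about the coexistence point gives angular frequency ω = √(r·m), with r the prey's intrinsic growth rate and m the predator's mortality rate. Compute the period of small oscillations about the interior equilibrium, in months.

T ≈ 15.7 months

Here r = 0.915 and m = 0.174, so r·m = 0.159.
ω = √0.159 = 0.399 per month, hence T = 2π/ω ≈ 15.7 months.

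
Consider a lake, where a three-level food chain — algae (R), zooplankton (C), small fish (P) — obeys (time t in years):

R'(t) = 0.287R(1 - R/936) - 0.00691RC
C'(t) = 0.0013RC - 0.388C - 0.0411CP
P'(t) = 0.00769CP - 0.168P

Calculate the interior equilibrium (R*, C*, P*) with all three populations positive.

From dP/dt = 0: 0.00769C* = 0.168, so C* = 21.8.
From dR/dt = 0: 0.287(1 - R*/936) = 0.00691·21.8, giving R* = 936·(1 - 0.526) = 444.
From dC/dt = 0: 0.0013·444 - 0.388 = 0.0411P*, so P* = 0.189/0.0411 = 4.59.

R* ≈ 444, C* ≈ 21.8, P* ≈ 4.59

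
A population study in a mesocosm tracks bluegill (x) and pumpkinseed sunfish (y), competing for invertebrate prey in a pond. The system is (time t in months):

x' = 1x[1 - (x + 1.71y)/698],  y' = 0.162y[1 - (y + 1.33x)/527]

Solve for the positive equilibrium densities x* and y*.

Setting both brackets to zero gives the nullclines x + 1.71y = 698 and 1.33x + y = 527.
Substituting y = 527 - 1.33x into the first: x(1 - 1.71·1.33) = 698 - 1.71·527.
So x* = -203/-1.27 = 159, and then y* = 527 - 1.33·159 = 315.

x* ≈ 159, y* ≈ 315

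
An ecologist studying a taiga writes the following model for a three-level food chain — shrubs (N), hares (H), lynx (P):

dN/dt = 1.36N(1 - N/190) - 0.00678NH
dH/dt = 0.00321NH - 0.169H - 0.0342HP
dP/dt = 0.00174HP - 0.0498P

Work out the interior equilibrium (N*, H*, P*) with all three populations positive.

N* ≈ 163, H* ≈ 28.6, P* ≈ 10.3

From dP/dt = 0: 0.00174H* = 0.0498, so H* = 28.6.
From dN/dt = 0: 1.36(1 - N*/190) = 0.00678·28.6, giving N* = 190·(1 - 0.143) = 163.
From dH/dt = 0: 0.00321·163 - 0.169 = 0.0342P*, so P* = 0.354/0.0342 = 10.3.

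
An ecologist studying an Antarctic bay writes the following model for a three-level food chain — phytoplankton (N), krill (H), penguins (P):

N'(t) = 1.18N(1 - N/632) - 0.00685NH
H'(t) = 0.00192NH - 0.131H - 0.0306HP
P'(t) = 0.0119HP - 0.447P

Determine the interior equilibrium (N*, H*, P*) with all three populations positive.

N* ≈ 494, H* ≈ 37.6, P* ≈ 26.7

From dP/dt = 0: 0.0119H* = 0.447, so H* = 37.6.
From dN/dt = 0: 1.18(1 - N*/632) = 0.00685·37.6, giving N* = 632·(1 - 0.218) = 494.
From dH/dt = 0: 0.00192·494 - 0.131 = 0.0306P*, so P* = 0.818/0.0306 = 26.7.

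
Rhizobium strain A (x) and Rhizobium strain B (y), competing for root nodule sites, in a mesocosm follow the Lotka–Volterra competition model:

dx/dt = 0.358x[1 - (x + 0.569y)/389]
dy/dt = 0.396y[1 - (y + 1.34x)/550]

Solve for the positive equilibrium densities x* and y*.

x* ≈ 320, y* ≈ 121

Setting both brackets to zero gives the nullclines x + 0.569y = 389 and 1.34x + y = 550.
Substituting y = 550 - 1.34x into the first: x(1 - 0.569·1.34) = 389 - 0.569·550.
So x* = 76.1/0.238 = 320, and then y* = 550 - 1.34·320 = 121.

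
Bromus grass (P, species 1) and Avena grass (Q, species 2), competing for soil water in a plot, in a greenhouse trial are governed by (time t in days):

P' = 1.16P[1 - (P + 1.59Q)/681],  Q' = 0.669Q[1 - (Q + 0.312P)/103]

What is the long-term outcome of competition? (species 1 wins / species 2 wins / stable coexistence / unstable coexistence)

species 1 excludes species 2

Compare the nullcline intercepts: K1/α12 = 681/1.59 = 428 > K2 = 103; K2/α21 = 103/0.312 = 330 < K1 = 681.
Since the inequalities point opposite ways, species 1 can invade but species 2 cannot.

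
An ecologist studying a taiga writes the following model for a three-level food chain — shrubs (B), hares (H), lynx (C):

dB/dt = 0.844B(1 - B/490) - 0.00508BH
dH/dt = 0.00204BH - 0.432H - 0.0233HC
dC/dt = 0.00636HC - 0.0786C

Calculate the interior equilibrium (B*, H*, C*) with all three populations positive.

From dC/dt = 0: 0.00636H* = 0.0786, so H* = 12.4.
From dB/dt = 0: 0.844(1 - B*/490) = 0.00508·12.4, giving B* = 490·(1 - 0.0744) = 454.
From dH/dt = 0: 0.00204·454 - 0.432 = 0.0233C*, so C* = 0.493/0.0233 = 21.2.

B* ≈ 454, H* ≈ 12.4, C* ≈ 21.2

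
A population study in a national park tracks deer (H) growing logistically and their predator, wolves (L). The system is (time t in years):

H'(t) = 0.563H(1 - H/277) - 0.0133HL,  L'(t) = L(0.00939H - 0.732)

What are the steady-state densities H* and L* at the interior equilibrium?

From dL/dt = 0 with L > 0: 0.00939H* = 0.732, so H* = 78.
Substitute into dH/dt = 0: 0.563(1 - 78/277) = 0.0133L*.
The bracket is 0.719, giving L* = 0.405/0.0133 = 30.4.

H* ≈ 78, L* ≈ 30.4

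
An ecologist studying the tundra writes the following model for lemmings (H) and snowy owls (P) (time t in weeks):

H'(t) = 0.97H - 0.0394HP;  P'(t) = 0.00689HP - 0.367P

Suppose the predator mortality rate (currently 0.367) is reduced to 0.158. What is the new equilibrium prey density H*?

At the interior fixed point, setting dP/dt = 0 with P > 0 fixes H* = (predator death rate)/(HP coefficient) — independent of the other coefficients.
With the change, H* = 0.158/0.00689 = 22.9; it falls from 53.3.

H* ≈ 22.9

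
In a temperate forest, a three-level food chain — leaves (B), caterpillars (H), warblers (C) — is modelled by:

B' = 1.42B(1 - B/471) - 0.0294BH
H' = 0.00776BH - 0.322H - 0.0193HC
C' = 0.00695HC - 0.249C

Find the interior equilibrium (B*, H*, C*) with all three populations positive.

B* ≈ 122, H* ≈ 35.8, C* ≈ 32.2

From dC/dt = 0: 0.00695H* = 0.249, so H* = 35.8.
From dB/dt = 0: 1.42(1 - B*/471) = 0.0294·35.8, giving B* = 471·(1 - 0.742) = 122.
From dH/dt = 0: 0.00776·122 - 0.322 = 0.0193C*, so C* = 0.622/0.0193 = 32.2.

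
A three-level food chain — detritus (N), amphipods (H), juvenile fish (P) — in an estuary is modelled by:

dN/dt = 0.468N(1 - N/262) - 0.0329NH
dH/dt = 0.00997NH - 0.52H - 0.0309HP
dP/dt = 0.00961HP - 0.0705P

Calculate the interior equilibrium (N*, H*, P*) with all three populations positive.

N* ≈ 127, H* ≈ 7.34, P* ≈ 24.1

From dP/dt = 0: 0.00961H* = 0.0705, so H* = 7.34.
From dN/dt = 0: 0.468(1 - N*/262) = 0.0329·7.34, giving N* = 262·(1 - 0.516) = 127.
From dH/dt = 0: 0.00997·127 - 0.52 = 0.0309P*, so P* = 0.745/0.0309 = 24.1.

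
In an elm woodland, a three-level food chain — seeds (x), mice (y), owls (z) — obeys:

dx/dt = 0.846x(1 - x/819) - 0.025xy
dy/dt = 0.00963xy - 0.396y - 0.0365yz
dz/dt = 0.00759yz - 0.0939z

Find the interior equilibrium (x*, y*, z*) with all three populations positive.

x* ≈ 520, y* ≈ 12.4, z* ≈ 126

From dz/dt = 0: 0.00759y* = 0.0939, so y* = 12.4.
From dx/dt = 0: 0.846(1 - x*/819) = 0.025·12.4, giving x* = 819·(1 - 0.366) = 520.
From dy/dt = 0: 0.00963·520 - 0.396 = 0.0365z*, so z* = 4.61/0.0365 = 126.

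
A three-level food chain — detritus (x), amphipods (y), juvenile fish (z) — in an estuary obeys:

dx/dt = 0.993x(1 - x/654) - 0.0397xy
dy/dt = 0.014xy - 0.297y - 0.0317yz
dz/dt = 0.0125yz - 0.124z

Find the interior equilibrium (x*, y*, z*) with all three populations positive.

From dz/dt = 0: 0.0125y* = 0.124, so y* = 9.92.
From dx/dt = 0: 0.993(1 - x*/654) = 0.0397·9.92, giving x* = 654·(1 - 0.397) = 395.
From dy/dt = 0: 0.014·395 - 0.297 = 0.0317z*, so z* = 5.23/0.0317 = 165.

x* ≈ 395, y* ≈ 9.92, z* ≈ 165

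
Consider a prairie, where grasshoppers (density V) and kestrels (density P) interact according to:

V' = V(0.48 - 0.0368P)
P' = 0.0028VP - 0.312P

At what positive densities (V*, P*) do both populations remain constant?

Set dP/dt = 0 with P > 0: 0.0028V - 0.312 = 0, so V* = 0.312/0.0028 = 111.
Set dV/dt = 0 with V > 0: 0.48 - 0.0368P = 0, so P* = 0.48/0.0368 = 13.

V* ≈ 111, P* ≈ 13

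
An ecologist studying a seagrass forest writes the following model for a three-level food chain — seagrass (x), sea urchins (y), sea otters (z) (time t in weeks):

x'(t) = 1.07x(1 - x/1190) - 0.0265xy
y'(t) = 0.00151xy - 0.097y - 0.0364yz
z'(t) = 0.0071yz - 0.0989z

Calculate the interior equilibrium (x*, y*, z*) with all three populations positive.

From dz/dt = 0: 0.0071y* = 0.0989, so y* = 13.9.
From dx/dt = 0: 1.07(1 - x*/1190) = 0.0265·13.9, giving x* = 1190·(1 - 0.345) = 779.
From dy/dt = 0: 0.00151·779 - 0.097 = 0.0364z*, so z* = 1.08/0.0364 = 29.7.

x* ≈ 779, y* ≈ 13.9, z* ≈ 29.7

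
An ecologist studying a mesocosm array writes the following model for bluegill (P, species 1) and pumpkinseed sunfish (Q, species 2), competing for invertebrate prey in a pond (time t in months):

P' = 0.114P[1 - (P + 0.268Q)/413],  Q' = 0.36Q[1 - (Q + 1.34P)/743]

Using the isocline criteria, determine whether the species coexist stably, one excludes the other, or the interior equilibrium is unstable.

stable coexistence

Compare the nullcline intercepts: K1/α12 = 413/0.268 = 1540 > K2 = 743; K2/α21 = 743/1.34 = 554 > K1 = 413.
Since both inequalities hold, each species can invade when rare, so the interior equilibrium is stable.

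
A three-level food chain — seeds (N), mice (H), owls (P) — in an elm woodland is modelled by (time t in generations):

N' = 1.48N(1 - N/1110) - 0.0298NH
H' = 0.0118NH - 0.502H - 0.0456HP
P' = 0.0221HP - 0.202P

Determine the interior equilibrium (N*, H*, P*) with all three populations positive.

N* ≈ 906, H* ≈ 9.14, P* ≈ 223

From dP/dt = 0: 0.0221H* = 0.202, so H* = 9.14.
From dN/dt = 0: 1.48(1 - N*/1110) = 0.0298·9.14, giving N* = 1110·(1 - 0.184) = 906.
From dH/dt = 0: 0.0118·906 - 0.502 = 0.0456P*, so P* = 10.2/0.0456 = 223.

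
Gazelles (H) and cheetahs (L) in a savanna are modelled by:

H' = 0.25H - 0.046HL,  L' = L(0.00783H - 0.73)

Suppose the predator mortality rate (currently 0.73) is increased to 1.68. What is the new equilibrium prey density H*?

At the interior fixed point, setting dL/dt = 0 with L > 0 fixes H* = (predator death rate)/(HL coefficient) — independent of the other coefficients.
With the change, H* = 1.68/0.00783 = 215; it rises from 93.2.

H* ≈ 215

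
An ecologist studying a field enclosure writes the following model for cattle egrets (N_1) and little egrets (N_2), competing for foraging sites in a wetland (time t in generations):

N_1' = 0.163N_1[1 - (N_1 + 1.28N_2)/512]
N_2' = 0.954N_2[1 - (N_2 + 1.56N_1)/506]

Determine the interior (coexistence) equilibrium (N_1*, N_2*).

N_1* ≈ 136, N_2* ≈ 294

Setting both brackets to zero gives the nullclines N_1 + 1.28N_2 = 512 and 1.56N_1 + N_2 = 506.
Substituting N_2 = 506 - 1.56N_1 into the first: N_1(1 - 1.28·1.56) = 512 - 1.28·506.
So N_1* = -136/-0.997 = 136, and then N_2* = 506 - 1.56·136 = 294.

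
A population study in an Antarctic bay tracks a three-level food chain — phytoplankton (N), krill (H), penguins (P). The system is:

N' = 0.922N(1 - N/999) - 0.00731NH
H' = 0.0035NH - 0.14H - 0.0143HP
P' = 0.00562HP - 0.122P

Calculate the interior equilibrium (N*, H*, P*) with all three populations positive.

From dP/dt = 0: 0.00562H* = 0.122, so H* = 21.7.
From dN/dt = 0: 0.922(1 - N*/999) = 0.00731·21.7, giving N* = 999·(1 - 0.172) = 827.
From dH/dt = 0: 0.0035·827 - 0.14 = 0.0143P*, so P* = 2.75/0.0143 = 193.

N* ≈ 827, H* ≈ 21.7, P* ≈ 193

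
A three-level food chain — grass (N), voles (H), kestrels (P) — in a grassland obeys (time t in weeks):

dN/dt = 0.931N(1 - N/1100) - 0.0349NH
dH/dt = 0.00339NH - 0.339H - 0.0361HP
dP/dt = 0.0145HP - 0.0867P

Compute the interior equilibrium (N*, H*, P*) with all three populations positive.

From dP/dt = 0: 0.0145H* = 0.0867, so H* = 5.98.
From dN/dt = 0: 0.931(1 - N*/1100) = 0.0349·5.98, giving N* = 1100·(1 - 0.224) = 853.
From dH/dt = 0: 0.00339·853 - 0.339 = 0.0361P*, so P* = 2.55/0.0361 = 70.8.

N* ≈ 853, H* ≈ 5.98, P* ≈ 70.8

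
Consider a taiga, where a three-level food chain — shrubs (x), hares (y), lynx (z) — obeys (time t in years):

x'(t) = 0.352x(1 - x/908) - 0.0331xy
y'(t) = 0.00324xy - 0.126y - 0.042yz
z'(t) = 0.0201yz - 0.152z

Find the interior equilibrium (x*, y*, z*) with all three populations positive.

From dz/dt = 0: 0.0201y* = 0.152, so y* = 7.56.
From dx/dt = 0: 0.352(1 - x*/908) = 0.0331·7.56, giving x* = 908·(1 - 0.711) = 262.
From dy/dt = 0: 0.00324·262 - 0.126 = 0.042z*, so z* = 0.724/0.042 = 17.2.

x* ≈ 262, y* ≈ 7.56, z* ≈ 17.2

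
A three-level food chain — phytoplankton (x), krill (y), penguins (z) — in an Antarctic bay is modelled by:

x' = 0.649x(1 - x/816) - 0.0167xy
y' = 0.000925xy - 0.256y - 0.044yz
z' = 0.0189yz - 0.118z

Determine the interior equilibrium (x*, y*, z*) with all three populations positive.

x* ≈ 685, y* ≈ 6.24, z* ≈ 8.58

From dz/dt = 0: 0.0189y* = 0.118, so y* = 6.24.
From dx/dt = 0: 0.649(1 - x*/816) = 0.0167·6.24, giving x* = 816·(1 - 0.161) = 685.
From dy/dt = 0: 0.000925·685 - 0.256 = 0.044z*, so z* = 0.378/0.044 = 8.58.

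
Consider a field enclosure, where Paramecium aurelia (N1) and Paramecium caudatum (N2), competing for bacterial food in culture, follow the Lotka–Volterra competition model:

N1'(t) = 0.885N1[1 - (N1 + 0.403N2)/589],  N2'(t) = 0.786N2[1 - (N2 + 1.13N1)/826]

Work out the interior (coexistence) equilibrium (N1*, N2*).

Setting both brackets to zero gives the nullclines N1 + 0.403N2 = 589 and 1.13N1 + N2 = 826.
Substituting N2 = 826 - 1.13N1 into the first: N1(1 - 0.403·1.13) = 589 - 0.403·826.
So N1* = 256/0.545 = 470, and then N2* = 826 - 1.13·470 = 295.

N1* ≈ 470, N2* ≈ 295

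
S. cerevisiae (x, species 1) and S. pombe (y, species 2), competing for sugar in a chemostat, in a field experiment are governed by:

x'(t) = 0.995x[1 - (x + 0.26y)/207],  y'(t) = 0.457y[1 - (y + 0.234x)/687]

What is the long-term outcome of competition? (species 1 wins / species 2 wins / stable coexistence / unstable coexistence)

Compare the nullcline intercepts: K1/α12 = 207/0.26 = 796 > K2 = 687; K2/α21 = 687/0.234 = 2940 > K1 = 207.
Since both inequalities hold, each species can invade when rare, so the interior equilibrium is stable.

stable coexistence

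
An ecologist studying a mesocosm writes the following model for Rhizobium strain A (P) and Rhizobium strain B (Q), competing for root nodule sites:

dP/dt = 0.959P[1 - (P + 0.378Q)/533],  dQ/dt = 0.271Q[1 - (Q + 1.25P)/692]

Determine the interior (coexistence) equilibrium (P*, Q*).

Setting both brackets to zero gives the nullclines P + 0.378Q = 533 and 1.25P + Q = 692.
Substituting Q = 692 - 1.25P into the first: P(1 - 0.378·1.25) = 533 - 0.378·692.
So P* = 271/0.527 = 515, and then Q* = 692 - 1.25·515 = 48.8.

P* ≈ 515, Q* ≈ 48.8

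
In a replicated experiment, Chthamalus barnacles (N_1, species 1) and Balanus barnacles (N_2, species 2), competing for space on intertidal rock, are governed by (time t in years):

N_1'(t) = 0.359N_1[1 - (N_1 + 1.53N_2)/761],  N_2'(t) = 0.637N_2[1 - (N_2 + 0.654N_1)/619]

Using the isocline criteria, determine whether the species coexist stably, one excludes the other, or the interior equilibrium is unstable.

species 2 excludes species 1

Compare the nullcline intercepts: K1/α12 = 761/1.53 = 497 < K2 = 619; K2/α21 = 619/0.654 = 946 > K1 = 761.
Since the inequalities point opposite ways, species 2 can invade but species 1 cannot.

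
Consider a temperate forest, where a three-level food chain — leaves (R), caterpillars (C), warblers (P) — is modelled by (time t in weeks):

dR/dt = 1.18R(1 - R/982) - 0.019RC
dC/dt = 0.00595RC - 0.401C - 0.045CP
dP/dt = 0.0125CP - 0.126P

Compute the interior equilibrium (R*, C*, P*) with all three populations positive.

R* ≈ 823, C* ≈ 10.1, P* ≈ 99.9

From dP/dt = 0: 0.0125C* = 0.126, so C* = 10.1.
From dR/dt = 0: 1.18(1 - R*/982) = 0.019·10.1, giving R* = 982·(1 - 0.162) = 823.
From dC/dt = 0: 0.00595·823 - 0.401 = 0.045P*, so P* = 4.49/0.045 = 99.9.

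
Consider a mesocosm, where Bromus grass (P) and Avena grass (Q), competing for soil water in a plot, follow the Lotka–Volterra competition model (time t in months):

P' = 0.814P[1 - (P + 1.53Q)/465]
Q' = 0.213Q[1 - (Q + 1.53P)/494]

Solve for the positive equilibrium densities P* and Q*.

P* ≈ 217, Q* ≈ 162

Setting both brackets to zero gives the nullclines P + 1.53Q = 465 and 1.53P + Q = 494.
Substituting Q = 494 - 1.53P into the first: P(1 - 1.53·1.53) = 465 - 1.53·494.
So P* = -291/-1.34 = 217, and then Q* = 494 - 1.53·217 = 162.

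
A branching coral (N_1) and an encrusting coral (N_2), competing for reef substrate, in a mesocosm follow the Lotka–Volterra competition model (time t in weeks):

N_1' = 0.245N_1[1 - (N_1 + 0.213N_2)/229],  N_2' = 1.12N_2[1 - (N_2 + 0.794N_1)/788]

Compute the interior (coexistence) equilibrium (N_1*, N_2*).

Setting both brackets to zero gives the nullclines N_1 + 0.213N_2 = 229 and 0.794N_1 + N_2 = 788.
Substituting N_2 = 788 - 0.794N_1 into the first: N_1(1 - 0.213·0.794) = 229 - 0.213·788.
So N_1* = 61.2/0.831 = 73.6, and then N_2* = 788 - 0.794·73.6 = 730.

N_1* ≈ 73.6, N_2* ≈ 730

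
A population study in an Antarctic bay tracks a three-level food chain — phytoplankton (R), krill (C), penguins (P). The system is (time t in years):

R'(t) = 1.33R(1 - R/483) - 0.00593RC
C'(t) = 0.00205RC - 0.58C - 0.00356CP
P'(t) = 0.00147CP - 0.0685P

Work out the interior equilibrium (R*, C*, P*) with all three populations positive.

R* ≈ 383, C* ≈ 46.6, P* ≈ 57.4

From dP/dt = 0: 0.00147C* = 0.0685, so C* = 46.6.
From dR/dt = 0: 1.33(1 - R*/483) = 0.00593·46.6, giving R* = 483·(1 - 0.208) = 383.
From dC/dt = 0: 0.00205·383 - 0.58 = 0.00356P*, so P* = 0.204/0.00356 = 57.4.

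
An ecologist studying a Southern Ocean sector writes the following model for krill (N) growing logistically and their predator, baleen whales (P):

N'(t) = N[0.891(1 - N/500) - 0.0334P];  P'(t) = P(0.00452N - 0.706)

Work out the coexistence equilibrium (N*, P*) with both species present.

From dP/dt = 0 with P > 0: 0.00452N* = 0.706, so N* = 156.
Substitute into dN/dt = 0: 0.891(1 - 156/500) = 0.0334P*.
The bracket is 0.688, giving P* = 0.613/0.0334 = 18.3.

N* ≈ 156, P* ≈ 18.3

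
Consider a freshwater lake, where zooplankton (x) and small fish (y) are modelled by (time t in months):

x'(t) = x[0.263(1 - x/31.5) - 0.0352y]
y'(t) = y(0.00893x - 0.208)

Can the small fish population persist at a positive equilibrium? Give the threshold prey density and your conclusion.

Threshold x = 23.3; K > 23.3, so yes, the predator persists.

The predator equation gives dy/dt > 0 only when x > 0.208/0.00893 = 23.3.
Without the predator, x → K = 31.5. Since 31.5 > 23.3, the predator can invade and persist.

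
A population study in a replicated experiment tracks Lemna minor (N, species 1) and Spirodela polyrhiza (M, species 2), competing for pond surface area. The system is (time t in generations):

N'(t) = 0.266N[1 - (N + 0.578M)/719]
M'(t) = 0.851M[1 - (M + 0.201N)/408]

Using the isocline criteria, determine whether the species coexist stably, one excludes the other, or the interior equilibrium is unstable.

Compare the nullcline intercepts: K1/α12 = 719/0.578 = 1240 > K2 = 408; K2/α21 = 408/0.201 = 2030 > K1 = 719.
Since both inequalities hold, each species can invade when rare, so the interior equilibrium is stable.

stable coexistence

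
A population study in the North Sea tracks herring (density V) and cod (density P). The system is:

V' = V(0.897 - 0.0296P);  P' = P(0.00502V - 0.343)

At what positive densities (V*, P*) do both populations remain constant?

V* ≈ 68.3, P* ≈ 30.3

Set dP/dt = 0 with P > 0: 0.00502V - 0.343 = 0, so V* = 0.343/0.00502 = 68.3.
Set dV/dt = 0 with V > 0: 0.897 - 0.0296P = 0, so P* = 0.897/0.0296 = 30.3.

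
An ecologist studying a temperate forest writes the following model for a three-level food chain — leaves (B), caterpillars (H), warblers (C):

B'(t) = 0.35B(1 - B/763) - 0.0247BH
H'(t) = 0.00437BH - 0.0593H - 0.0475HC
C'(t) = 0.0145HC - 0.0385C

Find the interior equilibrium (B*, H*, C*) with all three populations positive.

B* ≈ 620, H* ≈ 2.66, C* ≈ 55.8

From dC/dt = 0: 0.0145H* = 0.0385, so H* = 2.66.
From dB/dt = 0: 0.35(1 - B*/763) = 0.0247·2.66, giving B* = 763·(1 - 0.187) = 620.
From dH/dt = 0: 0.00437·620 - 0.0593 = 0.0475C*, so C* = 2.65/0.0475 = 55.8.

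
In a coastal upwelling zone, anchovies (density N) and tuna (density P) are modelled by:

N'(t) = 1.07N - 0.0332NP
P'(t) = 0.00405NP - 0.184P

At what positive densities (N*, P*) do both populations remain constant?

N* ≈ 45.4, P* ≈ 32.2

Set dP/dt = 0 with P > 0: 0.00405N - 0.184 = 0, so N* = 0.184/0.00405 = 45.4.
Set dN/dt = 0 with N > 0: 1.07 - 0.0332P = 0, so P* = 1.07/0.0332 = 32.2.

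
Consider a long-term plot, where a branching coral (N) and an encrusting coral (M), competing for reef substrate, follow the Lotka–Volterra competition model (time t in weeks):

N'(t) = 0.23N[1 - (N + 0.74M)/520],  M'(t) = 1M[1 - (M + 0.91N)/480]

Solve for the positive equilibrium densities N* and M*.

N* ≈ 505, M* ≈ 20.8

Setting both brackets to zero gives the nullclines N + 0.74M = 520 and 0.91N + M = 480.
Substituting M = 480 - 0.91N into the first: N(1 - 0.74·0.91) = 520 - 0.74·480.
So N* = 165/0.327 = 505, and then M* = 480 - 0.91·505 = 20.8.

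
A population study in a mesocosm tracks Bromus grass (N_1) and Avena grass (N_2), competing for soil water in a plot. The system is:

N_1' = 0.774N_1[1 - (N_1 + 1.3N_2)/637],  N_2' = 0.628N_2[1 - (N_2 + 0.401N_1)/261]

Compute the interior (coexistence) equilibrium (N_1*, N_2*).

Setting both brackets to zero gives the nullclines N_1 + 1.3N_2 = 637 and 0.401N_1 + N_2 = 261.
Substituting N_2 = 261 - 0.401N_1 into the first: N_1(1 - 1.3·0.401) = 637 - 1.3·261.
So N_1* = 298/0.479 = 622, and then N_2* = 261 - 0.401·622 = 11.6.

N_1* ≈ 622, N_2* ≈ 11.6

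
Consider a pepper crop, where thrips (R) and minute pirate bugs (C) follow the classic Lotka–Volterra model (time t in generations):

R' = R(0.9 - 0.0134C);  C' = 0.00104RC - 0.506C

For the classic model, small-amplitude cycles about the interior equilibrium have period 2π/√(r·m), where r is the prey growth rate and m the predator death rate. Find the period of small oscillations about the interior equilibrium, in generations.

T ≈ 9.31 generations

Here r = 0.9 and m = 0.506, so r·m = 0.455.
ω = √0.455 = 0.675 per generation, hence T = 2π/ω ≈ 9.31 generations.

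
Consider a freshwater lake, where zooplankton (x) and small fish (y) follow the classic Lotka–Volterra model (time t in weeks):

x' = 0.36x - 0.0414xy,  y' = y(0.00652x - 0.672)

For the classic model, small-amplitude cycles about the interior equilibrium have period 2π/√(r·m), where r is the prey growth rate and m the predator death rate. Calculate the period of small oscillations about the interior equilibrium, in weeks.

Here r = 0.36 and m = 0.672, so r·m = 0.242.
ω = √0.242 = 0.492 per week, hence T = 2π/ω ≈ 12.8 weeks.

T ≈ 12.8 weeks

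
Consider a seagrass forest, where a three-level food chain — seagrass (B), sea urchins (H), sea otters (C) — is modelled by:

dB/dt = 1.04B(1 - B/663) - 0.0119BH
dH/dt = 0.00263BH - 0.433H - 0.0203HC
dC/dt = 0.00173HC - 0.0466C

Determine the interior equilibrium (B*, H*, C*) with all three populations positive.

From dC/dt = 0: 0.00173H* = 0.0466, so H* = 26.9.
From dB/dt = 0: 1.04(1 - B*/663) = 0.0119·26.9, giving B* = 663·(1 - 0.308) = 459.
From dH/dt = 0: 0.00263·459 - 0.433 = 0.0203C*, so C* = 0.773/0.0203 = 38.1.

B* ≈ 459, H* ≈ 26.9, C* ≈ 38.1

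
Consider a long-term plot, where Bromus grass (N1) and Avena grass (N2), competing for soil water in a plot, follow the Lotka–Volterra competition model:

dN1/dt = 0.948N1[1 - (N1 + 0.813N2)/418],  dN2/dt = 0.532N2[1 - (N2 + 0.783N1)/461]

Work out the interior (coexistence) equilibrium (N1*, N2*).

Setting both brackets to zero gives the nullclines N1 + 0.813N2 = 418 and 0.783N1 + N2 = 461.
Substituting N2 = 461 - 0.783N1 into the first: N1(1 - 0.813·0.783) = 418 - 0.813·461.
So N1* = 43.2/0.363 = 119, and then N2* = 461 - 0.783·119 = 368.

N1* ≈ 119, N2* ≈ 368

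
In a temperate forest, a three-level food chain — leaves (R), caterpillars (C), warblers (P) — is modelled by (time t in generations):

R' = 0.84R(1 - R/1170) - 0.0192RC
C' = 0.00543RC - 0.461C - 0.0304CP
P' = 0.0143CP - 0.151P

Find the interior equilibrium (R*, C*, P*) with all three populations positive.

R* ≈ 888, C* ≈ 10.6, P* ≈ 143

From dP/dt = 0: 0.0143C* = 0.151, so C* = 10.6.
From dR/dt = 0: 0.84(1 - R*/1170) = 0.0192·10.6, giving R* = 1170·(1 - 0.241) = 888.
From dC/dt = 0: 0.00543·888 - 0.461 = 0.0304P*, so P* = 4.36/0.0304 = 143.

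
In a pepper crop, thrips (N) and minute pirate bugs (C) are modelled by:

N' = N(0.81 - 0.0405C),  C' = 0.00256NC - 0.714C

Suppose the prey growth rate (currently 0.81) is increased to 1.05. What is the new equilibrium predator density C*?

C* ≈ 25.9

At the interior fixed point, setting dN/dt = 0 with N > 0 fixes C* = (prey growth rate)/(NC coefficient) — independent of the other coefficients.
With the change, C* = 1.05/0.0405 = 25.9; it rises from 20.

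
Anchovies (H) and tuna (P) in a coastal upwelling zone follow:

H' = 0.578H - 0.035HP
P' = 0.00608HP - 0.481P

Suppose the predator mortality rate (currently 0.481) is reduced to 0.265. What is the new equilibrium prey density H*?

At the interior fixed point, setting dP/dt = 0 with P > 0 fixes H* = (predator death rate)/(HP coefficient) — independent of the other coefficients.
With the change, H* = 0.265/0.00608 = 43.6; it falls from 79.1.

H* ≈ 43.6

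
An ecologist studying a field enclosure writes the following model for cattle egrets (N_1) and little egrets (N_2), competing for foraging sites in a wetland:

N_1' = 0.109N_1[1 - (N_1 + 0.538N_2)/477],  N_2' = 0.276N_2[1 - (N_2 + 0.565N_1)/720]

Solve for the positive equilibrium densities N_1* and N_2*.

Setting both brackets to zero gives the nullclines N_1 + 0.538N_2 = 477 and 0.565N_1 + N_2 = 720.
Substituting N_2 = 720 - 0.565N_1 into the first: N_1(1 - 0.538·0.565) = 477 - 0.538·720.
So N_1* = 89.6/0.696 = 129, and then N_2* = 720 - 0.565·129 = 647.

N_1* ≈ 129, N_2* ≈ 647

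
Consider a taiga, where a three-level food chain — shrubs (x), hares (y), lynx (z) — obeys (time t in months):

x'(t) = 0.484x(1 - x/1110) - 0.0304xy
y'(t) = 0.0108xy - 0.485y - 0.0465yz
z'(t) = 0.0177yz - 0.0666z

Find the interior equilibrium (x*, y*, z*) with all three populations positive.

x* ≈ 848, y* ≈ 3.76, z* ≈ 186

From dz/dt = 0: 0.0177y* = 0.0666, so y* = 3.76.
From dx/dt = 0: 0.484(1 - x*/1110) = 0.0304·3.76, giving x* = 1110·(1 - 0.236) = 848.
From dy/dt = 0: 0.0108·848 - 0.485 = 0.0465z*, so z* = 8.67/0.0465 = 186.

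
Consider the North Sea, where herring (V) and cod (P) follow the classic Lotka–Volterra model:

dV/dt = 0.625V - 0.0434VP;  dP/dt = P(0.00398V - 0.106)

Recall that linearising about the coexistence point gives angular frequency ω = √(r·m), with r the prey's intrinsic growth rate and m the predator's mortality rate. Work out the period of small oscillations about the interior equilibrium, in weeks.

Here r = 0.625 and m = 0.106, so r·m = 0.0663.
ω = √0.0663 = 0.257 per week, hence T = 2π/ω ≈ 24.4 weeks.

T ≈ 24.4 weeks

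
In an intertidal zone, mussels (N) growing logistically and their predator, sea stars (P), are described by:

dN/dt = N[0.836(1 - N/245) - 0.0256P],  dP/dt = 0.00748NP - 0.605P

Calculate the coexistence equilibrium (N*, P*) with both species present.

N* ≈ 80.9, P* ≈ 21.9

From dP/dt = 0 with P > 0: 0.00748N* = 0.605, so N* = 80.9.
Substitute into dN/dt = 0: 0.836(1 - 80.9/245) = 0.0256P*.
The bracket is 0.67, giving P* = 0.56/0.0256 = 21.9.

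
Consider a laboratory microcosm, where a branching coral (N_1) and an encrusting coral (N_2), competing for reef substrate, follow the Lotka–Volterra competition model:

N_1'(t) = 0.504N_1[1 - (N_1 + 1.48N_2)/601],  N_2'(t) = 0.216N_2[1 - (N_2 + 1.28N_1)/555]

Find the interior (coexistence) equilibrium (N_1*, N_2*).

N_1* ≈ 246, N_2* ≈ 240

Setting both brackets to zero gives the nullclines N_1 + 1.48N_2 = 601 and 1.28N_1 + N_2 = 555.
Substituting N_2 = 555 - 1.28N_1 into the first: N_1(1 - 1.48·1.28) = 601 - 1.48·555.
So N_1* = -220/-0.894 = 246, and then N_2* = 555 - 1.28·246 = 240.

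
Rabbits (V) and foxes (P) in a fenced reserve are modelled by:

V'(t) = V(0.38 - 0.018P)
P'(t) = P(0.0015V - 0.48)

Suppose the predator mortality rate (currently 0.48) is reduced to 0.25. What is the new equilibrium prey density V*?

V* ≈ 167

At the interior fixed point, setting dP/dt = 0 with P > 0 fixes V* = (predator death rate)/(VP coefficient) — independent of the other coefficients.
With the change, V* = 0.25/0.0015 = 167; it falls from 320.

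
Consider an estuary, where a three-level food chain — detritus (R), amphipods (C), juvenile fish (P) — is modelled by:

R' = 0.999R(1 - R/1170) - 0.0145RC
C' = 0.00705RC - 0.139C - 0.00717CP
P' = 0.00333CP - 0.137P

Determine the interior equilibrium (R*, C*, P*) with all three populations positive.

From dP/dt = 0: 0.00333C* = 0.137, so C* = 41.1.
From dR/dt = 0: 0.999(1 - R*/1170) = 0.0145·41.1, giving R* = 1170·(1 - 0.597) = 471.
From dC/dt = 0: 0.00705·471 - 0.139 = 0.00717P*, so P* = 3.18/0.00717 = 444.

R* ≈ 471, C* ≈ 41.1, P* ≈ 444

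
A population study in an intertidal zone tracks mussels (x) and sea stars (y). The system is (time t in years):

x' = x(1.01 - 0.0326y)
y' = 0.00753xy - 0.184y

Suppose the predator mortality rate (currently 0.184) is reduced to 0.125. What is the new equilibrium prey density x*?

At the interior fixed point, setting dy/dt = 0 with y > 0 fixes x* = (predator death rate)/(xy coefficient) — independent of the other coefficients.
With the change, x* = 0.125/0.00753 = 16.6; it falls from 24.4.

x* ≈ 16.6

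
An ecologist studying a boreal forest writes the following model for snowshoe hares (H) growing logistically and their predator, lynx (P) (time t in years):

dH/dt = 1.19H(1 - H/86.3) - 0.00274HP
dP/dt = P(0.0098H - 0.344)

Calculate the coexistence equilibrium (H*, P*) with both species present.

From dP/dt = 0 with P > 0: 0.0098H* = 0.344, so H* = 35.1.
Substitute into dH/dt = 0: 1.19(1 - 35.1/86.3) = 0.00274P*.
The bracket is 0.593, giving P* = 0.706/0.00274 = 258.

H* ≈ 35.1, P* ≈ 258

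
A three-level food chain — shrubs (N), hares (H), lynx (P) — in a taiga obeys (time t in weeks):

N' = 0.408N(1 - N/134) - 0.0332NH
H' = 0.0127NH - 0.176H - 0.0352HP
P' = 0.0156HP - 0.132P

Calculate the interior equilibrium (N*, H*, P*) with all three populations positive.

N* ≈ 41.7, H* ≈ 8.46, P* ≈ 10.1

From dP/dt = 0: 0.0156H* = 0.132, so H* = 8.46.
From dN/dt = 0: 0.408(1 - N*/134) = 0.0332·8.46, giving N* = 134·(1 - 0.689) = 41.7.
From dH/dt = 0: 0.0127·41.7 - 0.176 = 0.0352P*, so P* = 0.354/0.0352 = 10.1.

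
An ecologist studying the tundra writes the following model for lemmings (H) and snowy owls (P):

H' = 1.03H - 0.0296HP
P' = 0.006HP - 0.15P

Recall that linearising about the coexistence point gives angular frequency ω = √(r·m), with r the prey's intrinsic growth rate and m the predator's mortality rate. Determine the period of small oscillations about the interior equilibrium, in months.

T ≈ 16 months

Here r = 1.03 and m = 0.15, so r·m = 0.154.
ω = √0.154 = 0.393 per month, hence T = 2π/ω ≈ 16 months.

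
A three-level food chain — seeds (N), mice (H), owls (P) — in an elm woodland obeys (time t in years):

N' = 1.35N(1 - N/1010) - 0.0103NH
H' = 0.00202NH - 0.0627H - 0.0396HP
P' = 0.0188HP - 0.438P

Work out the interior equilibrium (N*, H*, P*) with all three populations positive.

N* ≈ 830, H* ≈ 23.3, P* ≈ 40.8

From dP/dt = 0: 0.0188H* = 0.438, so H* = 23.3.
From dN/dt = 0: 1.35(1 - N*/1010) = 0.0103·23.3, giving N* = 1010·(1 - 0.178) = 830.
From dH/dt = 0: 0.00202·830 - 0.0627 = 0.0396P*, so P* = 1.61/0.0396 = 40.8.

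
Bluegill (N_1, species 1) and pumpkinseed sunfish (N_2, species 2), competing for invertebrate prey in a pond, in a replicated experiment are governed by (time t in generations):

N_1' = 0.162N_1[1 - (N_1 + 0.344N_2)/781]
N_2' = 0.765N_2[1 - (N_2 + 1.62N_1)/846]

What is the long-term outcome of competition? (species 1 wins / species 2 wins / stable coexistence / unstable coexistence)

Compare the nullcline intercepts: K1/α12 = 781/0.344 = 2270 > K2 = 846; K2/α21 = 846/1.62 = 522 < K1 = 781.
Since the inequalities point opposite ways, species 1 can invade but species 2 cannot.

species 1 excludes species 2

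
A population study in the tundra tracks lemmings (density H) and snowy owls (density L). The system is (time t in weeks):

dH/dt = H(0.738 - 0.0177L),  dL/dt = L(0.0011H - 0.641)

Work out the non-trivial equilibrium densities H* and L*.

Set dL/dt = 0 with L > 0: 0.0011H - 0.641 = 0, so H* = 0.641/0.0011 = 583.
Set dH/dt = 0 with H > 0: 0.738 - 0.0177L = 0, so L* = 0.738/0.0177 = 41.7.

H* ≈ 583, L* ≈ 41.7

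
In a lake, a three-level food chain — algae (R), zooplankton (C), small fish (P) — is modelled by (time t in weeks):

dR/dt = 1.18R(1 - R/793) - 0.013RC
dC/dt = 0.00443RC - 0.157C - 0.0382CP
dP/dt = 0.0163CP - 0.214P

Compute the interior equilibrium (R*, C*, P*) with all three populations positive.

R* ≈ 678, C* ≈ 13.1, P* ≈ 74.6

From dP/dt = 0: 0.0163C* = 0.214, so C* = 13.1.
From dR/dt = 0: 1.18(1 - R*/793) = 0.013·13.1, giving R* = 793·(1 - 0.145) = 678.
From dC/dt = 0: 0.00443·678 - 0.157 = 0.0382P*, so P* = 2.85/0.0382 = 74.6.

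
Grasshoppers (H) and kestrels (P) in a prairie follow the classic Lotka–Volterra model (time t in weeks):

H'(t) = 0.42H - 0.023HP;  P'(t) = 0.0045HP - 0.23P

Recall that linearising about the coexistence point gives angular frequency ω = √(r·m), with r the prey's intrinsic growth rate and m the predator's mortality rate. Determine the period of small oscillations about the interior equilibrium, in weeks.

T ≈ 20.2 weeks

Here r = 0.42 and m = 0.23, so r·m = 0.0966.
ω = √0.0966 = 0.311 per week, hence T = 2π/ω ≈ 20.2 weeks.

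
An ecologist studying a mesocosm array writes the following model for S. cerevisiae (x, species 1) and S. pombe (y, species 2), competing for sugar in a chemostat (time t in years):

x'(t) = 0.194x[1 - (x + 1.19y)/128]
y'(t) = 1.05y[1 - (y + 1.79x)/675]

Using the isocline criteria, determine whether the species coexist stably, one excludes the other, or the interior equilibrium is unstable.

species 2 excludes species 1

Compare the nullcline intercepts: K1/α12 = 128/1.19 = 108 < K2 = 675; K2/α21 = 675/1.79 = 377 > K1 = 128.
Since the inequalities point opposite ways, species 2 can invade but species 1 cannot.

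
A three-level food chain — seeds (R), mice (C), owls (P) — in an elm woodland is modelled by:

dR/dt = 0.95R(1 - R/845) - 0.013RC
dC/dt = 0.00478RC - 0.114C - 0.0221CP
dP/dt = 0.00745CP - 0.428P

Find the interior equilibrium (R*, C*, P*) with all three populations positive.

From dP/dt = 0: 0.00745C* = 0.428, so C* = 57.4.
From dR/dt = 0: 0.95(1 - R*/845) = 0.013·57.4, giving R* = 845·(1 - 0.786) = 181.
From dC/dt = 0: 0.00478·181 - 0.114 = 0.0221P*, so P* = 0.75/0.0221 = 33.9.

R* ≈ 181, C* ≈ 57.4, P* ≈ 33.9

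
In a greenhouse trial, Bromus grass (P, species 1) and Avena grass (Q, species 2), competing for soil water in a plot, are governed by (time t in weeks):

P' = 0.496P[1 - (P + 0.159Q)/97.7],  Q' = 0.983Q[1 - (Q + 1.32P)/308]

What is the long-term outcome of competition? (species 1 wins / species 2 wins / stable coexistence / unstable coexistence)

stable coexistence

Compare the nullcline intercepts: K1/α12 = 97.7/0.159 = 614 > K2 = 308; K2/α21 = 308/1.32 = 233 > K1 = 97.7.
Since both inequalities hold, each species can invade when rare, so the interior equilibrium is stable.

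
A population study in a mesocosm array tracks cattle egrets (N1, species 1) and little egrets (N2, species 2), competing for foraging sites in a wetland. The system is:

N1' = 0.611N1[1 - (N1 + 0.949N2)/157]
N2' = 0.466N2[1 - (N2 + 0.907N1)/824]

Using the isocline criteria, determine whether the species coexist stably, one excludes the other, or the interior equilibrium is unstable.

species 2 excludes species 1

Compare the nullcline intercepts: K1/α12 = 157/0.949 = 165 < K2 = 824; K2/α21 = 824/0.907 = 908 > K1 = 157.
Since the inequalities point opposite ways, species 2 can invade but species 1 cannot.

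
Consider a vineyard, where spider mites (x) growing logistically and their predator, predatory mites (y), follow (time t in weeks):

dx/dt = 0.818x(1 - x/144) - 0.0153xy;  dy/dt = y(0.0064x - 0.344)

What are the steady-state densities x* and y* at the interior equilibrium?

From dy/dt = 0 with y > 0: 0.0064x* = 0.344, so x* = 53.7.
Substitute into dx/dt = 0: 0.818(1 - 53.7/144) = 0.0153y*.
The bracket is 0.627, giving y* = 0.513/0.0153 = 33.5.

x* ≈ 53.7, y* ≈ 33.5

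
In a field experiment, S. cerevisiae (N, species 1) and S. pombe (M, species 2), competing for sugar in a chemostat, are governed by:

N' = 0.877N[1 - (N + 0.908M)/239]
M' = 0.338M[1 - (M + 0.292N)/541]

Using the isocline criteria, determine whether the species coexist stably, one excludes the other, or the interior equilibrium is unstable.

species 2 excludes species 1

Compare the nullcline intercepts: K1/α12 = 239/0.908 = 263 < K2 = 541; K2/α21 = 541/0.292 = 1850 > K1 = 239.
Since the inequalities point opposite ways, species 2 can invade but species 1 cannot.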